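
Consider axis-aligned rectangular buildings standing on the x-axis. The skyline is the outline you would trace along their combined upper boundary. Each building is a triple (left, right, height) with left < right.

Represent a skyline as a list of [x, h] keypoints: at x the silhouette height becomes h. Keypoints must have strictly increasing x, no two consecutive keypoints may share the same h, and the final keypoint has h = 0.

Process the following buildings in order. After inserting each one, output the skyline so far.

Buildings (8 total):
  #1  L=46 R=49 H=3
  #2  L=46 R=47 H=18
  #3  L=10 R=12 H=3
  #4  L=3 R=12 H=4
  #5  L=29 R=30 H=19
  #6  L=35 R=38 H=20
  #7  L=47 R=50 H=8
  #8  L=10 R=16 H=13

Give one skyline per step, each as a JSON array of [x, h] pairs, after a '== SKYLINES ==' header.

== SKYLINES ==
[[46,3],[49,0]]
[[46,18],[47,3],[49,0]]
[[10,3],[12,0],[46,18],[47,3],[49,0]]
[[3,4],[12,0],[46,18],[47,3],[49,0]]
[[3,4],[12,0],[29,19],[30,0],[46,18],[47,3],[49,0]]
[[3,4],[12,0],[29,19],[30,0],[35,20],[38,0],[46,18],[47,3],[49,0]]
[[3,4],[12,0],[29,19],[30,0],[35,20],[38,0],[46,18],[47,8],[50,0]]
[[3,4],[10,13],[16,0],[29,19],[30,0],[35,20],[38,0],[46,18],[47,8],[50,0]]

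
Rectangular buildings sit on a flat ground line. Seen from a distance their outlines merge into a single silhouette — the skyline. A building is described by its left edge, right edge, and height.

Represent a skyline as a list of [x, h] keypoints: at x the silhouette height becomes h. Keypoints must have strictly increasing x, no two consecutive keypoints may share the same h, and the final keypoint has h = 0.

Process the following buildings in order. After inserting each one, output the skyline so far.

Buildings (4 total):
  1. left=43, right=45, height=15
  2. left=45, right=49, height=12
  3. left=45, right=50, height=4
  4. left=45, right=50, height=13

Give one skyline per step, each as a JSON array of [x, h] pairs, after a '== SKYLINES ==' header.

== SKYLINES ==
[[43,15],[45,0]]
[[43,15],[45,12],[49,0]]
[[43,15],[45,12],[49,4],[50,0]]
[[43,15],[45,13],[50,0]]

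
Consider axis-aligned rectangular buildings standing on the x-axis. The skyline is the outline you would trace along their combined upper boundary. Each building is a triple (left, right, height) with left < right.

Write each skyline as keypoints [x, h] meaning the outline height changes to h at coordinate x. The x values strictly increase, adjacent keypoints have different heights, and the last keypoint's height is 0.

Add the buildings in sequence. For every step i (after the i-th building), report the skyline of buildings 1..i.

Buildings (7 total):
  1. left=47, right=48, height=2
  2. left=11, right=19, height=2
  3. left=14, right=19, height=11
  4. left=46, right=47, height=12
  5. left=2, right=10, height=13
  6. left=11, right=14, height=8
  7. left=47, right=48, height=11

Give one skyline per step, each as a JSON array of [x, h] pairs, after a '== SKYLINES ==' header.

== SKYLINES ==
[[47,2],[48,0]]
[[11,2],[19,0],[47,2],[48,0]]
[[11,2],[14,11],[19,0],[47,2],[48,0]]
[[11,2],[14,11],[19,0],[46,12],[47,2],[48,0]]
[[2,13],[10,0],[11,2],[14,11],[19,0],[46,12],[47,2],[48,0]]
[[2,13],[10,0],[11,8],[14,11],[19,0],[46,12],[47,2],[48,0]]
[[2,13],[10,0],[11,8],[14,11],[19,0],[46,12],[47,11],[48,0]]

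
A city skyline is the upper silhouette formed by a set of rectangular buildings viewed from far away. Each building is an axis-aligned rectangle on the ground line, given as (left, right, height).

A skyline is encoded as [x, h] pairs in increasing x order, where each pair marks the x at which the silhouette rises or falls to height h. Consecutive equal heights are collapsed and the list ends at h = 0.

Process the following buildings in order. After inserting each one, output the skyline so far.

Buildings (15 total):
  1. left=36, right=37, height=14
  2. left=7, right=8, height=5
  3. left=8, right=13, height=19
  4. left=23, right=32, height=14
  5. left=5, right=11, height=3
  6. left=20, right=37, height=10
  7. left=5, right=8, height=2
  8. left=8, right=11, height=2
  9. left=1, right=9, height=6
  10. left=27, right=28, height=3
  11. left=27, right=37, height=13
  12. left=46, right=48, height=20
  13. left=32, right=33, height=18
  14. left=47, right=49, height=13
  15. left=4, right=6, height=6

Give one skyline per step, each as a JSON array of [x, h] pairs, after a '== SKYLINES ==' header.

== SKYLINES ==
[[36,14],[37,0]]
[[7,5],[8,0],[36,14],[37,0]]
[[7,5],[8,19],[13,0],[36,14],[37,0]]
[[7,5],[8,19],[13,0],[23,14],[32,0],[36,14],[37,0]]
[[5,3],[7,5],[8,19],[13,0],[23,14],[32,0],[36,14],[37,0]]
[[5,3],[7,5],[8,19],[13,0],[20,10],[23,14],[32,10],[36,14],[37,0]]
[[5,3],[7,5],[8,19],[13,0],[20,10],[23,14],[32,10],[36,14],[37,0]]
[[5,3],[7,5],[8,19],[13,0],[20,10],[23,14],[32,10],[36,14],[37,0]]
[[1,6],[8,19],[13,0],[20,10],[23,14],[32,10],[36,14],[37,0]]
[[1,6],[8,19],[13,0],[20,10],[23,14],[32,10],[36,14],[37,0]]
[[1,6],[8,19],[13,0],[20,10],[23,14],[32,13],[36,14],[37,0]]
[[1,6],[8,19],[13,0],[20,10],[23,14],[32,13],[36,14],[37,0],[46,20],[48,0]]
[[1,6],[8,19],[13,0],[20,10],[23,14],[32,18],[33,13],[36,14],[37,0],[46,20],[48,0]]
[[1,6],[8,19],[13,0],[20,10],[23,14],[32,18],[33,13],[36,14],[37,0],[46,20],[48,13],[49,0]]
[[1,6],[8,19],[13,0],[20,10],[23,14],[32,18],[33,13],[36,14],[37,0],[46,20],[48,13],[49,0]]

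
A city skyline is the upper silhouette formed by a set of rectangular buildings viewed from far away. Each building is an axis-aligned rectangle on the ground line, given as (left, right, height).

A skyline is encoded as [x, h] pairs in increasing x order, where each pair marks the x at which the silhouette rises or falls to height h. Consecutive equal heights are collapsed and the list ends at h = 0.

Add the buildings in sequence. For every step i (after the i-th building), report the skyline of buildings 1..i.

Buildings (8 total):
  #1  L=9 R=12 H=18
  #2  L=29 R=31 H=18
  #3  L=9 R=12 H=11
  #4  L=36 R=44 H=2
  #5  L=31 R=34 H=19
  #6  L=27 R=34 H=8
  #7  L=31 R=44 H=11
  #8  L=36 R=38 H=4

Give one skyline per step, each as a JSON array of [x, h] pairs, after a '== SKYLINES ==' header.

== SKYLINES ==
[[9,18],[12,0]]
[[9,18],[12,0],[29,18],[31,0]]
[[9,18],[12,0],[29,18],[31,0]]
[[9,18],[12,0],[29,18],[31,0],[36,2],[44,0]]
[[9,18],[12,0],[29,18],[31,19],[34,0],[36,2],[44,0]]
[[9,18],[12,0],[27,8],[29,18],[31,19],[34,0],[36,2],[44,0]]
[[9,18],[12,0],[27,8],[29,18],[31,19],[34,11],[44,0]]
[[9,18],[12,0],[27,8],[29,18],[31,19],[34,11],[44,0]]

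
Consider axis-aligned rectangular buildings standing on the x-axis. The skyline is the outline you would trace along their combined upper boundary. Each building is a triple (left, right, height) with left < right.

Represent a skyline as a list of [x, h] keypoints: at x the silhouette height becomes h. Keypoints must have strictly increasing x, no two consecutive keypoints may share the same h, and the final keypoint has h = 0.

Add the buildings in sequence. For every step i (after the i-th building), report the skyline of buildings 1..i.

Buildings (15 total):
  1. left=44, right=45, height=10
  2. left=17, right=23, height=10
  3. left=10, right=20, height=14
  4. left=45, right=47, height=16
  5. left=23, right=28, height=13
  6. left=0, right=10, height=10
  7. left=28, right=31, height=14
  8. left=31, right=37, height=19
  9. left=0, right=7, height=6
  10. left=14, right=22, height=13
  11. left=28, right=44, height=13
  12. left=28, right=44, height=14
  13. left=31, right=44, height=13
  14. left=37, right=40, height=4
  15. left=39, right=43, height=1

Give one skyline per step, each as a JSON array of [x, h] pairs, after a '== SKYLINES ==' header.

== SKYLINES ==
[[44,10],[45,0]]
[[17,10],[23,0],[44,10],[45,0]]
[[10,14],[20,10],[23,0],[44,10],[45,0]]
[[10,14],[20,10],[23,0],[44,10],[45,16],[47,0]]
[[10,14],[20,10],[23,13],[28,0],[44,10],[45,16],[47,0]]
[[0,10],[10,14],[20,10],[23,13],[28,0],[44,10],[45,16],[47,0]]
[[0,10],[10,14],[20,10],[23,13],[28,14],[31,0],[44,10],[45,16],[47,0]]
[[0,10],[10,14],[20,10],[23,13],[28,14],[31,19],[37,0],[44,10],[45,16],[47,0]]
[[0,10],[10,14],[20,10],[23,13],[28,14],[31,19],[37,0],[44,10],[45,16],[47,0]]
[[0,10],[10,14],[20,13],[22,10],[23,13],[28,14],[31,19],[37,0],[44,10],[45,16],[47,0]]
[[0,10],[10,14],[20,13],[22,10],[23,13],[28,14],[31,19],[37,13],[44,10],[45,16],[47,0]]
[[0,10],[10,14],[20,13],[22,10],[23,13],[28,14],[31,19],[37,14],[44,10],[45,16],[47,0]]
[[0,10],[10,14],[20,13],[22,10],[23,13],[28,14],[31,19],[37,14],[44,10],[45,16],[47,0]]
[[0,10],[10,14],[20,13],[22,10],[23,13],[28,14],[31,19],[37,14],[44,10],[45,16],[47,0]]
[[0,10],[10,14],[20,13],[22,10],[23,13],[28,14],[31,19],[37,14],[44,10],[45,16],[47,0]]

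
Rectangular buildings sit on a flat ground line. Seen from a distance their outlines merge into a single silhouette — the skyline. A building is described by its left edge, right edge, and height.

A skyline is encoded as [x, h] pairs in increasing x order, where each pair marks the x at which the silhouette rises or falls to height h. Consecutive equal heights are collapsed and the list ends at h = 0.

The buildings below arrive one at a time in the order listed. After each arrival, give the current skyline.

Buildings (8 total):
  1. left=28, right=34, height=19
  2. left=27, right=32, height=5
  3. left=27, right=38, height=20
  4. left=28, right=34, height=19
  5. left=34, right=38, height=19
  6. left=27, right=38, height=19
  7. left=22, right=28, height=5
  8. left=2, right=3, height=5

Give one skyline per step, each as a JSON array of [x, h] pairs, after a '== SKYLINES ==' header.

== SKYLINES ==
[[28,19],[34,0]]
[[27,5],[28,19],[34,0]]
[[27,20],[38,0]]
[[27,20],[38,0]]
[[27,20],[38,0]]
[[27,20],[38,0]]
[[22,5],[27,20],[38,0]]
[[2,5],[3,0],[22,5],[27,20],[38,0]]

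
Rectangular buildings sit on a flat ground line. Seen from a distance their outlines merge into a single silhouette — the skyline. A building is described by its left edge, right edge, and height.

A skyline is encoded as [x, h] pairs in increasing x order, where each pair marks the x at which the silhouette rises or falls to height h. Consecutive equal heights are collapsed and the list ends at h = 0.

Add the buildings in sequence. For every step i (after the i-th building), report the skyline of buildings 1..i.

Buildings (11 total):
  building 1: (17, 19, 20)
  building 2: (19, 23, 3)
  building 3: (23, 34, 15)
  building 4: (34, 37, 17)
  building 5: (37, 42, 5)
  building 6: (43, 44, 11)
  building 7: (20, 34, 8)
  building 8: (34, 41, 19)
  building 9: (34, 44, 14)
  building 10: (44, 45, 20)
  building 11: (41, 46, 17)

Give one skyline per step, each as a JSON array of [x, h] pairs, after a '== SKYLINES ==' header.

== SKYLINES ==
[[17,20],[19,0]]
[[17,20],[19,3],[23,0]]
[[17,20],[19,3],[23,15],[34,0]]
[[17,20],[19,3],[23,15],[34,17],[37,0]]
[[17,20],[19,3],[23,15],[34,17],[37,5],[42,0]]
[[17,20],[19,3],[23,15],[34,17],[37,5],[42,0],[43,11],[44,0]]
[[17,20],[19,3],[20,8],[23,15],[34,17],[37,5],[42,0],[43,11],[44,0]]
[[17,20],[19,3],[20,8],[23,15],[34,19],[41,5],[42,0],[43,11],[44,0]]
[[17,20],[19,3],[20,8],[23,15],[34,19],[41,14],[44,0]]
[[17,20],[19,3],[20,8],[23,15],[34,19],[41,14],[44,20],[45,0]]
[[17,20],[19,3],[20,8],[23,15],[34,19],[41,17],[44,20],[45,17],[46,0]]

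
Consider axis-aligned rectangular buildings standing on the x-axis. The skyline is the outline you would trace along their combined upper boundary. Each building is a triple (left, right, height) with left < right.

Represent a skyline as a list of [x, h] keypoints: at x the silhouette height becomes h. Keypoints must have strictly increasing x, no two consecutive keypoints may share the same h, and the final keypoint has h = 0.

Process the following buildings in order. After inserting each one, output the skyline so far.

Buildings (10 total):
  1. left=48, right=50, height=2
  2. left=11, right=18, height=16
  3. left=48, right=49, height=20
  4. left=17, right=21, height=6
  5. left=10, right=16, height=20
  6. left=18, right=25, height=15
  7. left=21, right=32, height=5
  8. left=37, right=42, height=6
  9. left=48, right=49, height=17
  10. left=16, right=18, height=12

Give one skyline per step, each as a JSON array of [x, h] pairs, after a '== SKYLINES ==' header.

== SKYLINES ==
[[48,2],[50,0]]
[[11,16],[18,0],[48,2],[50,0]]
[[11,16],[18,0],[48,20],[49,2],[50,0]]
[[11,16],[18,6],[21,0],[48,20],[49,2],[50,0]]
[[10,20],[16,16],[18,6],[21,0],[48,20],[49,2],[50,0]]
[[10,20],[16,16],[18,15],[25,0],[48,20],[49,2],[50,0]]
[[10,20],[16,16],[18,15],[25,5],[32,0],[48,20],[49,2],[50,0]]
[[10,20],[16,16],[18,15],[25,5],[32,0],[37,6],[42,0],[48,20],[49,2],[50,0]]
[[10,20],[16,16],[18,15],[25,5],[32,0],[37,6],[42,0],[48,20],[49,2],[50,0]]
[[10,20],[16,16],[18,15],[25,5],[32,0],[37,6],[42,0],[48,20],[49,2],[50,0]]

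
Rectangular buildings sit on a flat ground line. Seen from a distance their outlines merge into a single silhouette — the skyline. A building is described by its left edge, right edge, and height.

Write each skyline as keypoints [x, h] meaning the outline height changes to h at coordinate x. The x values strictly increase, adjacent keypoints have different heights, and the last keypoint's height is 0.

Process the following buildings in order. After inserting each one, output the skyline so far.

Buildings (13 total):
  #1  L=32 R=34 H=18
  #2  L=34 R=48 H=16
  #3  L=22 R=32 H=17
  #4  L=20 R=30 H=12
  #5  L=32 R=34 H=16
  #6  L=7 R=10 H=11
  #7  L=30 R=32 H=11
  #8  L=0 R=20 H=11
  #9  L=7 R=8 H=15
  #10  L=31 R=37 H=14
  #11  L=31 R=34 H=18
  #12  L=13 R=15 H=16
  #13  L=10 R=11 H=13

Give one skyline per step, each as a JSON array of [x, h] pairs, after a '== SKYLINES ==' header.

== SKYLINES ==
[[32,18],[34,0]]
[[32,18],[34,16],[48,0]]
[[22,17],[32,18],[34,16],[48,0]]
[[20,12],[22,17],[32,18],[34,16],[48,0]]
[[20,12],[22,17],[32,18],[34,16],[48,0]]
[[7,11],[10,0],[20,12],[22,17],[32,18],[34,16],[48,0]]
[[7,11],[10,0],[20,12],[22,17],[32,18],[34,16],[48,0]]
[[0,11],[20,12],[22,17],[32,18],[34,16],[48,0]]
[[0,11],[7,15],[8,11],[20,12],[22,17],[32,18],[34,16],[48,0]]
[[0,11],[7,15],[8,11],[20,12],[22,17],[32,18],[34,16],[48,0]]
[[0,11],[7,15],[8,11],[20,12],[22,17],[31,18],[34,16],[48,0]]
[[0,11],[7,15],[8,11],[13,16],[15,11],[20,12],[22,17],[31,18],[34,16],[48,0]]
[[0,11],[7,15],[8,11],[10,13],[11,11],[13,16],[15,11],[20,12],[22,17],[31,18],[34,16],[48,0]]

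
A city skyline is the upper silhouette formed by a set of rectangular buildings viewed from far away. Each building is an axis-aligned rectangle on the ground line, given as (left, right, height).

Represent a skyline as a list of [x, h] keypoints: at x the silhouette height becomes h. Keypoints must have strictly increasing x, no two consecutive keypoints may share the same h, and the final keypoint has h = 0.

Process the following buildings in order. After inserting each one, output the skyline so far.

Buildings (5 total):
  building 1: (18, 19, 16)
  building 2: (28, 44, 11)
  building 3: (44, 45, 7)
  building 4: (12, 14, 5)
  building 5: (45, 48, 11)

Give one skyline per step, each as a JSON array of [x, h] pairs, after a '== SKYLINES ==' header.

== SKYLINES ==
[[18,16],[19,0]]
[[18,16],[19,0],[28,11],[44,0]]
[[18,16],[19,0],[28,11],[44,7],[45,0]]
[[12,5],[14,0],[18,16],[19,0],[28,11],[44,7],[45,0]]
[[12,5],[14,0],[18,16],[19,0],[28,11],[44,7],[45,11],[48,0]]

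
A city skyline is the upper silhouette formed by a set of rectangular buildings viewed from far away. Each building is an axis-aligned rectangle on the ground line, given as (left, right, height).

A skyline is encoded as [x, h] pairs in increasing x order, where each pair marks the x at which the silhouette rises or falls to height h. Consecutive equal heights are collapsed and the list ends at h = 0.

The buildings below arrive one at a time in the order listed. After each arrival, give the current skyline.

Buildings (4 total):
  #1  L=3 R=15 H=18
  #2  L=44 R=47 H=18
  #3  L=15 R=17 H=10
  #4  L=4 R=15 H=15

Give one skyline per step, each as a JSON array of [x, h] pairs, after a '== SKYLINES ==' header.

== SKYLINES ==
[[3,18],[15,0]]
[[3,18],[15,0],[44,18],[47,0]]
[[3,18],[15,10],[17,0],[44,18],[47,0]]
[[3,18],[15,10],[17,0],[44,18],[47,0]]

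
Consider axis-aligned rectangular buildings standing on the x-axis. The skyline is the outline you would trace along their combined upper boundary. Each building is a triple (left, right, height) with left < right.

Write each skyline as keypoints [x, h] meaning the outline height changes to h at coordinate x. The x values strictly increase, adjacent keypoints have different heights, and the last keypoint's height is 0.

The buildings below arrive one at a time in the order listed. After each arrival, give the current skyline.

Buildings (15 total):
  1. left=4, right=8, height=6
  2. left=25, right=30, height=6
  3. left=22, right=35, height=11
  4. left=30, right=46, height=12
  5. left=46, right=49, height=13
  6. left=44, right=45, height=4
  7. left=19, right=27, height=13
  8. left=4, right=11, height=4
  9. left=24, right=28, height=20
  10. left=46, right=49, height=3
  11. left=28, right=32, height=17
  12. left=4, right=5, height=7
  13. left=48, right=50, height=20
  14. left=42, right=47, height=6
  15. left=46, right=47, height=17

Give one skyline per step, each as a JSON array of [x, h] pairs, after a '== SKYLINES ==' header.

== SKYLINES ==
[[4,6],[8,0]]
[[4,6],[8,0],[25,6],[30,0]]
[[4,6],[8,0],[22,11],[35,0]]
[[4,6],[8,0],[22,11],[30,12],[46,0]]
[[4,6],[8,0],[22,11],[30,12],[46,13],[49,0]]
[[4,6],[8,0],[22,11],[30,12],[46,13],[49,0]]
[[4,6],[8,0],[19,13],[27,11],[30,12],[46,13],[49,0]]
[[4,6],[8,4],[11,0],[19,13],[27,11],[30,12],[46,13],[49,0]]
[[4,6],[8,4],[11,0],[19,13],[24,20],[28,11],[30,12],[46,13],[49,0]]
[[4,6],[8,4],[11,0],[19,13],[24,20],[28,11],[30,12],[46,13],[49,0]]
[[4,6],[8,4],[11,0],[19,13],[24,20],[28,17],[32,12],[46,13],[49,0]]
[[4,7],[5,6],[8,4],[11,0],[19,13],[24,20],[28,17],[32,12],[46,13],[49,0]]
[[4,7],[5,6],[8,4],[11,0],[19,13],[24,20],[28,17],[32,12],[46,13],[48,20],[50,0]]
[[4,7],[5,6],[8,4],[11,0],[19,13],[24,20],[28,17],[32,12],[46,13],[48,20],[50,0]]
[[4,7],[5,6],[8,4],[11,0],[19,13],[24,20],[28,17],[32,12],[46,17],[47,13],[48,20],[50,0]]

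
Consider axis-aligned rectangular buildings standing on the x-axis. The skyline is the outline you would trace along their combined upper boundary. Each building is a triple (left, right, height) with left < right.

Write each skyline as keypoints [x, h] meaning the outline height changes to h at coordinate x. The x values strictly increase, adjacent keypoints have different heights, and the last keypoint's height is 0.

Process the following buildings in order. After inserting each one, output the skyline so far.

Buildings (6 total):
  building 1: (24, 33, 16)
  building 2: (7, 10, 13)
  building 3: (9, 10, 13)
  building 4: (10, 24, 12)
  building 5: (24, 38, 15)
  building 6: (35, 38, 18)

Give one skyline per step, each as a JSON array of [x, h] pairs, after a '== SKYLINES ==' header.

== SKYLINES ==
[[24,16],[33,0]]
[[7,13],[10,0],[24,16],[33,0]]
[[7,13],[10,0],[24,16],[33,0]]
[[7,13],[10,12],[24,16],[33,0]]
[[7,13],[10,12],[24,16],[33,15],[38,0]]
[[7,13],[10,12],[24,16],[33,15],[35,18],[38,0]]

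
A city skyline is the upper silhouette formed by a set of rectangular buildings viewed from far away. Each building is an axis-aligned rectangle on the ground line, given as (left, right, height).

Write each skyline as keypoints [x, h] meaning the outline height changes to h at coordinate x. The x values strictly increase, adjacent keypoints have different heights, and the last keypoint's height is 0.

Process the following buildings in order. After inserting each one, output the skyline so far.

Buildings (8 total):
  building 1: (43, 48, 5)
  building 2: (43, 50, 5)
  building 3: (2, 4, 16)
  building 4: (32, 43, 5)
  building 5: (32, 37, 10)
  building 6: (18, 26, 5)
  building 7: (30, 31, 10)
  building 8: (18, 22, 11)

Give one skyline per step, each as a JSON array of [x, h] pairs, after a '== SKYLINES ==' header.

== SKYLINES ==
[[43,5],[48,0]]
[[43,5],[50,0]]
[[2,16],[4,0],[43,5],[50,0]]
[[2,16],[4,0],[32,5],[50,0]]
[[2,16],[4,0],[32,10],[37,5],[50,0]]
[[2,16],[4,0],[18,5],[26,0],[32,10],[37,5],[50,0]]
[[2,16],[4,0],[18,5],[26,0],[30,10],[31,0],[32,10],[37,5],[50,0]]
[[2,16],[4,0],[18,11],[22,5],[26,0],[30,10],[31,0],[32,10],[37,5],[50,0]]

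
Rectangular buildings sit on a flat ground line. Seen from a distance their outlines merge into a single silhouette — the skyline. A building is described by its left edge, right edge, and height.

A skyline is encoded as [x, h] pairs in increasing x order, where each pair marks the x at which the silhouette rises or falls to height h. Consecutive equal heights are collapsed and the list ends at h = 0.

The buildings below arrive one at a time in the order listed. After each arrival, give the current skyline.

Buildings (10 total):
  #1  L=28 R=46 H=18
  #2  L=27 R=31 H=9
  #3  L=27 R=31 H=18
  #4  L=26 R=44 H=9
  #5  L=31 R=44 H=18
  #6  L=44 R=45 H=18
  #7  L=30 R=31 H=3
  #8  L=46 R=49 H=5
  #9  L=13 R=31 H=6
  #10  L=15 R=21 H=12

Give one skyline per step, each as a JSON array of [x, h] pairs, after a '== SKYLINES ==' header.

== SKYLINES ==
[[28,18],[46,0]]
[[27,9],[28,18],[46,0]]
[[27,18],[46,0]]
[[26,9],[27,18],[46,0]]
[[26,9],[27,18],[46,0]]
[[26,9],[27,18],[46,0]]
[[26,9],[27,18],[46,0]]
[[26,9],[27,18],[46,5],[49,0]]
[[13,6],[26,9],[27,18],[46,5],[49,0]]
[[13,6],[15,12],[21,6],[26,9],[27,18],[46,5],[49,0]]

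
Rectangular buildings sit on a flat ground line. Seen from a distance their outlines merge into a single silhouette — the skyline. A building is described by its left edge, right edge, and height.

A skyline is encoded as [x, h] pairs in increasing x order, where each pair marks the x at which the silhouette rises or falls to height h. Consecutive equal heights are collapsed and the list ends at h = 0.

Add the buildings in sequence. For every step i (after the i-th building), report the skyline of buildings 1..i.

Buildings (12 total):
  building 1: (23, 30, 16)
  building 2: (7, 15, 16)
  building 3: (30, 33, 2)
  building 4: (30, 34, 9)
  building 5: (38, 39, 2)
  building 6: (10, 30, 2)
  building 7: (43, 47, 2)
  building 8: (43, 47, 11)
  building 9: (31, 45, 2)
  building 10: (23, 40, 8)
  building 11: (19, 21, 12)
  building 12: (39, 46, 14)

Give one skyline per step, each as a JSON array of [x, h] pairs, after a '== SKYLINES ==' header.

== SKYLINES ==
[[23,16],[30,0]]
[[7,16],[15,0],[23,16],[30,0]]
[[7,16],[15,0],[23,16],[30,2],[33,0]]
[[7,16],[15,0],[23,16],[30,9],[34,0]]
[[7,16],[15,0],[23,16],[30,9],[34,0],[38,2],[39,0]]
[[7,16],[15,2],[23,16],[30,9],[34,0],[38,2],[39,0]]
[[7,16],[15,2],[23,16],[30,9],[34,0],[38,2],[39,0],[43,2],[47,0]]
[[7,16],[15,2],[23,16],[30,9],[34,0],[38,2],[39,0],[43,11],[47,0]]
[[7,16],[15,2],[23,16],[30,9],[34,2],[43,11],[47,0]]
[[7,16],[15,2],[23,16],[30,9],[34,8],[40,2],[43,11],[47,0]]
[[7,16],[15,2],[19,12],[21,2],[23,16],[30,9],[34,8],[40,2],[43,11],[47,0]]
[[7,16],[15,2],[19,12],[21,2],[23,16],[30,9],[34,8],[39,14],[46,11],[47,0]]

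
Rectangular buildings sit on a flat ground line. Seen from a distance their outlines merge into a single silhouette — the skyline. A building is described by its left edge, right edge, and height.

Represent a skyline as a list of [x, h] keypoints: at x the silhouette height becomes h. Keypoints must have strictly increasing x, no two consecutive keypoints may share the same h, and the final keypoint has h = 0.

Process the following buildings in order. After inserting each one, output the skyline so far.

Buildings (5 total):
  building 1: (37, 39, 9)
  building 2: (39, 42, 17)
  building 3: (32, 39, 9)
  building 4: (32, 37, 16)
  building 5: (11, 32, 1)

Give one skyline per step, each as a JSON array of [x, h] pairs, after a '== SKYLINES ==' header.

== SKYLINES ==
[[37,9],[39,0]]
[[37,9],[39,17],[42,0]]
[[32,9],[39,17],[42,0]]
[[32,16],[37,9],[39,17],[42,0]]
[[11,1],[32,16],[37,9],[39,17],[42,0]]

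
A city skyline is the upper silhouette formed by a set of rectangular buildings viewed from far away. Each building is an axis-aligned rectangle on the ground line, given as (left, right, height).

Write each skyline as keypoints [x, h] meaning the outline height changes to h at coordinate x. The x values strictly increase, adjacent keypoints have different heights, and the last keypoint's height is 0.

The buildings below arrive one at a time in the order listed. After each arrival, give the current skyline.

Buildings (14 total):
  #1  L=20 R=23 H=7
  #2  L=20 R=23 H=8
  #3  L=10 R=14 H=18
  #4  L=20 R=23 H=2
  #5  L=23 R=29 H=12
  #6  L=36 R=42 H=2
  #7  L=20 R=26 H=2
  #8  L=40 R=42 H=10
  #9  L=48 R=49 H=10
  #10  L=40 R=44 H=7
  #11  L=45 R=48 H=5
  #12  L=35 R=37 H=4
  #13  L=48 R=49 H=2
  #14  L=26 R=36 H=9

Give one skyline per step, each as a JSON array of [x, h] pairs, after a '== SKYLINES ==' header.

== SKYLINES ==
[[20,7],[23,0]]
[[20,8],[23,0]]
[[10,18],[14,0],[20,8],[23,0]]
[[10,18],[14,0],[20,8],[23,0]]
[[10,18],[14,0],[20,8],[23,12],[29,0]]
[[10,18],[14,0],[20,8],[23,12],[29,0],[36,2],[42,0]]
[[10,18],[14,0],[20,8],[23,12],[29,0],[36,2],[42,0]]
[[10,18],[14,0],[20,8],[23,12],[29,0],[36,2],[40,10],[42,0]]
[[10,18],[14,0],[20,8],[23,12],[29,0],[36,2],[40,10],[42,0],[48,10],[49,0]]
[[10,18],[14,0],[20,8],[23,12],[29,0],[36,2],[40,10],[42,7],[44,0],[48,10],[49,0]]
[[10,18],[14,0],[20,8],[23,12],[29,0],[36,2],[40,10],[42,7],[44,0],[45,5],[48,10],[49,0]]
[[10,18],[14,0],[20,8],[23,12],[29,0],[35,4],[37,2],[40,10],[42,7],[44,0],[45,5],[48,10],[49,0]]
[[10,18],[14,0],[20,8],[23,12],[29,0],[35,4],[37,2],[40,10],[42,7],[44,0],[45,5],[48,10],[49,0]]
[[10,18],[14,0],[20,8],[23,12],[29,9],[36,4],[37,2],[40,10],[42,7],[44,0],[45,5],[48,10],[49,0]]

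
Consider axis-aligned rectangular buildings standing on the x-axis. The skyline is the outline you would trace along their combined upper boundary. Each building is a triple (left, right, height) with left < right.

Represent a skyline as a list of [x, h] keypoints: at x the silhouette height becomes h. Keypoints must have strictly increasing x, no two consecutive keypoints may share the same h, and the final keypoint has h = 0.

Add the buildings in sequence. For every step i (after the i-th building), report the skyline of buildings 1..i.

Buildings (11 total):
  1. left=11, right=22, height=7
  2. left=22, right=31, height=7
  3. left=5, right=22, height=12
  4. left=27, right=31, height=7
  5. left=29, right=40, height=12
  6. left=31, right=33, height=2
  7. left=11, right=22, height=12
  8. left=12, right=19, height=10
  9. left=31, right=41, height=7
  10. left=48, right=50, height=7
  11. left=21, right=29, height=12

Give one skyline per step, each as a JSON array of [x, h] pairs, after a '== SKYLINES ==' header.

== SKYLINES ==
[[11,7],[22,0]]
[[11,7],[31,0]]
[[5,12],[22,7],[31,0]]
[[5,12],[22,7],[31,0]]
[[5,12],[22,7],[29,12],[40,0]]
[[5,12],[22,7],[29,12],[40,0]]
[[5,12],[22,7],[29,12],[40,0]]
[[5,12],[22,7],[29,12],[40,0]]
[[5,12],[22,7],[29,12],[40,7],[41,0]]
[[5,12],[22,7],[29,12],[40,7],[41,0],[48,7],[50,0]]
[[5,12],[40,7],[41,0],[48,7],[50,0]]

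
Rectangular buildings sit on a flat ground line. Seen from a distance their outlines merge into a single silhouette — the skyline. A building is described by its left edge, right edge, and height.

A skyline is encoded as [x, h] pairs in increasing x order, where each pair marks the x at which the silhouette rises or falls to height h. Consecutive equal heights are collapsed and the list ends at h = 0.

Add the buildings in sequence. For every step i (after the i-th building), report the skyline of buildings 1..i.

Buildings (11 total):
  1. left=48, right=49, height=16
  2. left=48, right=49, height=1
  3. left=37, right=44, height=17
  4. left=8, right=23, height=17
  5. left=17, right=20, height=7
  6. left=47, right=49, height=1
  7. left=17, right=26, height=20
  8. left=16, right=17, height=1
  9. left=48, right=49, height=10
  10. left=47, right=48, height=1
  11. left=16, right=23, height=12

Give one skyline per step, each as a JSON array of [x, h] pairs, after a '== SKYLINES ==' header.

== SKYLINES ==
[[48,16],[49,0]]
[[48,16],[49,0]]
[[37,17],[44,0],[48,16],[49,0]]
[[8,17],[23,0],[37,17],[44,0],[48,16],[49,0]]
[[8,17],[23,0],[37,17],[44,0],[48,16],[49,0]]
[[8,17],[23,0],[37,17],[44,0],[47,1],[48,16],[49,0]]
[[8,17],[17,20],[26,0],[37,17],[44,0],[47,1],[48,16],[49,0]]
[[8,17],[17,20],[26,0],[37,17],[44,0],[47,1],[48,16],[49,0]]
[[8,17],[17,20],[26,0],[37,17],[44,0],[47,1],[48,16],[49,0]]
[[8,17],[17,20],[26,0],[37,17],[44,0],[47,1],[48,16],[49,0]]
[[8,17],[17,20],[26,0],[37,17],[44,0],[47,1],[48,16],[49,0]]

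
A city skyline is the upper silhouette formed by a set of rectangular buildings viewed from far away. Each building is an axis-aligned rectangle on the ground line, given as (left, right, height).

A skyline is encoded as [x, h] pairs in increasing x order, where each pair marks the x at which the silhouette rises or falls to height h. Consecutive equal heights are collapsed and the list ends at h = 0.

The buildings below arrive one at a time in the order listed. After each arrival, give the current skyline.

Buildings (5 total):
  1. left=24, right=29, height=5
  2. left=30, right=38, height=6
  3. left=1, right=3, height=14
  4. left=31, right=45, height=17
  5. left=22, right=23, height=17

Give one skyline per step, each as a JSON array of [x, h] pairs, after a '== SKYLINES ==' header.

== SKYLINES ==
[[24,5],[29,0]]
[[24,5],[29,0],[30,6],[38,0]]
[[1,14],[3,0],[24,5],[29,0],[30,6],[38,0]]
[[1,14],[3,0],[24,5],[29,0],[30,6],[31,17],[45,0]]
[[1,14],[3,0],[22,17],[23,0],[24,5],[29,0],[30,6],[31,17],[45,0]]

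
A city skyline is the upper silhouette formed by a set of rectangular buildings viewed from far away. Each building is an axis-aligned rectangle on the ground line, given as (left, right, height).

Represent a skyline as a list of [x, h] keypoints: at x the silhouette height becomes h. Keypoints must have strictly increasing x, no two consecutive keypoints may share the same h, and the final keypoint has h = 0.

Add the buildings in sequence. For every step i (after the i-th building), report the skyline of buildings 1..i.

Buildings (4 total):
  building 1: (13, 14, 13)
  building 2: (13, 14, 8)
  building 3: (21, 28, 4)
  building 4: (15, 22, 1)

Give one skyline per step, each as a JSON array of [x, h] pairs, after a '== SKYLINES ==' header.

== SKYLINES ==
[[13,13],[14,0]]
[[13,13],[14,0]]
[[13,13],[14,0],[21,4],[28,0]]
[[13,13],[14,0],[15,1],[21,4],[28,0]]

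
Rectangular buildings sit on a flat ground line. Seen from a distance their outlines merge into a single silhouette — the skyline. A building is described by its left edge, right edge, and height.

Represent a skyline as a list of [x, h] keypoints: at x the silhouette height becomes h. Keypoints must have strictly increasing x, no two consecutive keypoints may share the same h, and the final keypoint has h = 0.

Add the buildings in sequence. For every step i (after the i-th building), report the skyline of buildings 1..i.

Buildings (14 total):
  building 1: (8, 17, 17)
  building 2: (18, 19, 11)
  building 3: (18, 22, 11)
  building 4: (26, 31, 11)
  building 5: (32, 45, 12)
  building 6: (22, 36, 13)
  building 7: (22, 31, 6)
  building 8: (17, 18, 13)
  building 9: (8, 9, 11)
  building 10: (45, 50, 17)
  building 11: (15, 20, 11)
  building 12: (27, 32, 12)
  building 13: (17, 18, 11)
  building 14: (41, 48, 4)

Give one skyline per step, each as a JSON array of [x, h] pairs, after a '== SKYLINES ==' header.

== SKYLINES ==
[[8,17],[17,0]]
[[8,17],[17,0],[18,11],[19,0]]
[[8,17],[17,0],[18,11],[22,0]]
[[8,17],[17,0],[18,11],[22,0],[26,11],[31,0]]
[[8,17],[17,0],[18,11],[22,0],[26,11],[31,0],[32,12],[45,0]]
[[8,17],[17,0],[18,11],[22,13],[36,12],[45,0]]
[[8,17],[17,0],[18,11],[22,13],[36,12],[45,0]]
[[8,17],[17,13],[18,11],[22,13],[36,12],[45,0]]
[[8,17],[17,13],[18,11],[22,13],[36,12],[45,0]]
[[8,17],[17,13],[18,11],[22,13],[36,12],[45,17],[50,0]]
[[8,17],[17,13],[18,11],[22,13],[36,12],[45,17],[50,0]]
[[8,17],[17,13],[18,11],[22,13],[36,12],[45,17],[50,0]]
[[8,17],[17,13],[18,11],[22,13],[36,12],[45,17],[50,0]]
[[8,17],[17,13],[18,11],[22,13],[36,12],[45,17],[50,0]]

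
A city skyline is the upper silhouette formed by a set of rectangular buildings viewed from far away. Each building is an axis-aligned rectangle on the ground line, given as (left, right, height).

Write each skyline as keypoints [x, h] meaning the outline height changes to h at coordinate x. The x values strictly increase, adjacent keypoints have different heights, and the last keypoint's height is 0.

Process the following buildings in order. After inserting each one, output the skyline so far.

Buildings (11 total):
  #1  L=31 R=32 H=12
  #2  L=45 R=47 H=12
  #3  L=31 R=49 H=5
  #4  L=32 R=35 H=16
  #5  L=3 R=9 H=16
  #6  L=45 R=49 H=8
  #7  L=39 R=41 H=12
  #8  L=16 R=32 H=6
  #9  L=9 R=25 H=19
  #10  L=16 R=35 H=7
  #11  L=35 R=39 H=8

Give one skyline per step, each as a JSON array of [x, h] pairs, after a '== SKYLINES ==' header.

== SKYLINES ==
[[31,12],[32,0]]
[[31,12],[32,0],[45,12],[47,0]]
[[31,12],[32,5],[45,12],[47,5],[49,0]]
[[31,12],[32,16],[35,5],[45,12],[47,5],[49,0]]
[[3,16],[9,0],[31,12],[32,16],[35,5],[45,12],[47,5],[49,0]]
[[3,16],[9,0],[31,12],[32,16],[35,5],[45,12],[47,8],[49,0]]
[[3,16],[9,0],[31,12],[32,16],[35,5],[39,12],[41,5],[45,12],[47,8],[49,0]]
[[3,16],[9,0],[16,6],[31,12],[32,16],[35,5],[39,12],[41,5],[45,12],[47,8],[49,0]]
[[3,16],[9,19],[25,6],[31,12],[32,16],[35,5],[39,12],[41,5],[45,12],[47,8],[49,0]]
[[3,16],[9,19],[25,7],[31,12],[32,16],[35,5],[39,12],[41,5],[45,12],[47,8],[49,0]]
[[3,16],[9,19],[25,7],[31,12],[32,16],[35,8],[39,12],[41,5],[45,12],[47,8],[49,0]]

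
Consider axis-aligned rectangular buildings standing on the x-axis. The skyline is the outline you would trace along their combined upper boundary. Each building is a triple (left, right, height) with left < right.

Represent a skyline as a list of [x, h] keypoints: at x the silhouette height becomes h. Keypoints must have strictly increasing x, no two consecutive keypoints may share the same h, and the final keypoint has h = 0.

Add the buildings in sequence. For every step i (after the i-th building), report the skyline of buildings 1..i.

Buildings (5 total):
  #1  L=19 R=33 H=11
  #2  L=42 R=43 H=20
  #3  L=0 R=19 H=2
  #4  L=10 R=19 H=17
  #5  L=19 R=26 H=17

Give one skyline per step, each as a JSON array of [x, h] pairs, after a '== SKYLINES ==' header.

== SKYLINES ==
[[19,11],[33,0]]
[[19,11],[33,0],[42,20],[43,0]]
[[0,2],[19,11],[33,0],[42,20],[43,0]]
[[0,2],[10,17],[19,11],[33,0],[42,20],[43,0]]
[[0,2],[10,17],[26,11],[33,0],[42,20],[43,0]]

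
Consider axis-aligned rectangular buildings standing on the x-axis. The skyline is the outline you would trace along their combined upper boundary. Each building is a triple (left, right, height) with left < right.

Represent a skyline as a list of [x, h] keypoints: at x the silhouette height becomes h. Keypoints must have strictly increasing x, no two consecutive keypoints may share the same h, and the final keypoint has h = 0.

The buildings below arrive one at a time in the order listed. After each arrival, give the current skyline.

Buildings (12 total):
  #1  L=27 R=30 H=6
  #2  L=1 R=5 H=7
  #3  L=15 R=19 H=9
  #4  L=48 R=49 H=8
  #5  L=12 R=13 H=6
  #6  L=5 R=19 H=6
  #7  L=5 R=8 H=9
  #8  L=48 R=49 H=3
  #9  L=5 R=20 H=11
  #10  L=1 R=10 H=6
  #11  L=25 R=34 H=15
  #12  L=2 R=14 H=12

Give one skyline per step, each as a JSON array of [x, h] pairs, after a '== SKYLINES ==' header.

== SKYLINES ==
[[27,6],[30,0]]
[[1,7],[5,0],[27,6],[30,0]]
[[1,7],[5,0],[15,9],[19,0],[27,6],[30,0]]
[[1,7],[5,0],[15,9],[19,0],[27,6],[30,0],[48,8],[49,0]]
[[1,7],[5,0],[12,6],[13,0],[15,9],[19,0],[27,6],[30,0],[48,8],[49,0]]
[[1,7],[5,6],[15,9],[19,0],[27,6],[30,0],[48,8],[49,0]]
[[1,7],[5,9],[8,6],[15,9],[19,0],[27,6],[30,0],[48,8],[49,0]]
[[1,7],[5,9],[8,6],[15,9],[19,0],[27,6],[30,0],[48,8],[49,0]]
[[1,7],[5,11],[20,0],[27,6],[30,0],[48,8],[49,0]]
[[1,7],[5,11],[20,0],[27,6],[30,0],[48,8],[49,0]]
[[1,7],[5,11],[20,0],[25,15],[34,0],[48,8],[49,0]]
[[1,7],[2,12],[14,11],[20,0],[25,15],[34,0],[48,8],[49,0]]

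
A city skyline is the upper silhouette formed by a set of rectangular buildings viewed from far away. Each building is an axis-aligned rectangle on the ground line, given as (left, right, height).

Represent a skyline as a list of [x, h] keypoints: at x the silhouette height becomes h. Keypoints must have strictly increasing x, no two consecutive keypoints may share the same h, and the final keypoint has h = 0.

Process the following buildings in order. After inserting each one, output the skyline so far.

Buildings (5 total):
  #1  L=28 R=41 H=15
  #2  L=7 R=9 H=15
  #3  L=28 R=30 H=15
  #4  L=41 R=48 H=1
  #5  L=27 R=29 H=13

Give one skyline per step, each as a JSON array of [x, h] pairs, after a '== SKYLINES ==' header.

== SKYLINES ==
[[28,15],[41,0]]
[[7,15],[9,0],[28,15],[41,0]]
[[7,15],[9,0],[28,15],[41,0]]
[[7,15],[9,0],[28,15],[41,1],[48,0]]
[[7,15],[9,0],[27,13],[28,15],[41,1],[48,0]]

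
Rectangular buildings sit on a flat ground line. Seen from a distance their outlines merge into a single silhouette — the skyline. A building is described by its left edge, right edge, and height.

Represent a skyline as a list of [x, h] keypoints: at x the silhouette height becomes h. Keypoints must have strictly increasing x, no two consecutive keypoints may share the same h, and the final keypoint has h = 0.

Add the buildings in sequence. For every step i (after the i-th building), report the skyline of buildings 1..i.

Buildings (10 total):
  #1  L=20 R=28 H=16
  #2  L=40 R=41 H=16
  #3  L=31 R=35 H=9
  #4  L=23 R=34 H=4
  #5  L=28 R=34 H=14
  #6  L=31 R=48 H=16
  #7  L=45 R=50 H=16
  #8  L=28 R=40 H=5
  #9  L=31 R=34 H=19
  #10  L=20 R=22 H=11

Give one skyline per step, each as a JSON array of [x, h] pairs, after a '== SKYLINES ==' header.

== SKYLINES ==
[[20,16],[28,0]]
[[20,16],[28,0],[40,16],[41,0]]
[[20,16],[28,0],[31,9],[35,0],[40,16],[41,0]]
[[20,16],[28,4],[31,9],[35,0],[40,16],[41,0]]
[[20,16],[28,14],[34,9],[35,0],[40,16],[41,0]]
[[20,16],[28,14],[31,16],[48,0]]
[[20,16],[28,14],[31,16],[50,0]]
[[20,16],[28,14],[31,16],[50,0]]
[[20,16],[28,14],[31,19],[34,16],[50,0]]
[[20,16],[28,14],[31,19],[34,16],[50,0]]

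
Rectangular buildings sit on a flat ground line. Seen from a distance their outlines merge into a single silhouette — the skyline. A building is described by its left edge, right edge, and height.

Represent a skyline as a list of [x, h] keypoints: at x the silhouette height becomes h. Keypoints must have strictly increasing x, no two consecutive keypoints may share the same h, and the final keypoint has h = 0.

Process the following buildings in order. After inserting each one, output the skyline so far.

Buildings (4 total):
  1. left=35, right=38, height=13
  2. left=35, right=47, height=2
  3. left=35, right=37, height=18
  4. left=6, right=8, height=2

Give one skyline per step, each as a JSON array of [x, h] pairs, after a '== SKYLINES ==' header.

== SKYLINES ==
[[35,13],[38,0]]
[[35,13],[38,2],[47,0]]
[[35,18],[37,13],[38,2],[47,0]]
[[6,2],[8,0],[35,18],[37,13],[38,2],[47,0]]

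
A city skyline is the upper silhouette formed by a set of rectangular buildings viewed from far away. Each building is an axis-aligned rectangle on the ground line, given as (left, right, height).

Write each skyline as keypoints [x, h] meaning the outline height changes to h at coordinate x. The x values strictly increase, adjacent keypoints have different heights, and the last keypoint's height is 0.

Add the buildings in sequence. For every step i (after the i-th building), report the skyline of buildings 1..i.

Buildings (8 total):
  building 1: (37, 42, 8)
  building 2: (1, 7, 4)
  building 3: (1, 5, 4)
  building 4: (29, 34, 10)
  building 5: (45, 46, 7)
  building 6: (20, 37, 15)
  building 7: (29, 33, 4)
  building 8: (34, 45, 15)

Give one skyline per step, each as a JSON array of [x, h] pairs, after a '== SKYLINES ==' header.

== SKYLINES ==
[[37,8],[42,0]]
[[1,4],[7,0],[37,8],[42,0]]
[[1,4],[7,0],[37,8],[42,0]]
[[1,4],[7,0],[29,10],[34,0],[37,8],[42,0]]
[[1,4],[7,0],[29,10],[34,0],[37,8],[42,0],[45,7],[46,0]]
[[1,4],[7,0],[20,15],[37,8],[42,0],[45,7],[46,0]]
[[1,4],[7,0],[20,15],[37,8],[42,0],[45,7],[46,0]]
[[1,4],[7,0],[20,15],[45,7],[46,0]]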